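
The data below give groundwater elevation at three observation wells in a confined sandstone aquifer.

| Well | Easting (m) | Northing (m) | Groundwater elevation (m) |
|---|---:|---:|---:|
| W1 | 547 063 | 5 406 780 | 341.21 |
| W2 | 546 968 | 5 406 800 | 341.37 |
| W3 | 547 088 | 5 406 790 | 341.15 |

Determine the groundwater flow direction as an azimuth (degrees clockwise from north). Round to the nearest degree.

Differences from W1: to W2 (Δx, Δy, Δh) = (-95, 20, +0.16); to W3 = (25, 10, -0.06).
Determinant of the coordinate differences = (-95)·10 − 25·20 = -1450.
∂h/∂x = [(+0.16)·10 − (-0.06)·20] / -1450 = -0.001931
∂h/∂y = [(-95)·(-0.06) − 25·(+0.16)] / -1450 = -0.001172
Flow direction (−∇h) has components (+0.001931 E, +0.001172 N).
Azimuth = atan2(E, N) = atan2(+0.001931, +0.001172) = 58.7° ≈ 059°.

059°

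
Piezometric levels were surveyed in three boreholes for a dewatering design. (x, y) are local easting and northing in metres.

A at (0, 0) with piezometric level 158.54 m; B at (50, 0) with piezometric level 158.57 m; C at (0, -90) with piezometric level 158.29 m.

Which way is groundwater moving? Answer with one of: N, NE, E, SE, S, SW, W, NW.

∂h/∂x = (158.57 − 158.54) / (50 − 0) = +0.0006000
∂h/∂y = (158.29 − 158.54) / (-90 − 0) = +0.002778
Flow = −∇h = (-0.0006000 east, -0.002778 north), which points south.

S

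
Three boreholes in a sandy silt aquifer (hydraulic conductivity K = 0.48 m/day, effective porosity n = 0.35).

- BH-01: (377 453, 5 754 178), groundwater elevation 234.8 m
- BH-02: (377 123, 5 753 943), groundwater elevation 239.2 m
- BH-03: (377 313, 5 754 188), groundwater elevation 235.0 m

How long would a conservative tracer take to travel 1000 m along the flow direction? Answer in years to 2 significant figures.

130 years

With h = a·x + b·y + c and BH-01 as origin, the differences give:
  (-330)·a + (-235)·b = +4.4
  (-140)·a + 10·b = +0.2
Eliminate b (×10 and ×(-235), subtract): -36200·a = 91.00 → a = ∂h/∂x = -0.002514
Back-substitute: b = ∂h/∂y = -0.01519.
|∇h| = √(-0.002514² + -0.01519²) = 0.0154
Seepage velocity v = K·i/n = 0.48 × 0.0154 / 0.35 = 0.02112 m/day.
t = 1000 / 0.02112 = 4.735e+04 days = 130 years.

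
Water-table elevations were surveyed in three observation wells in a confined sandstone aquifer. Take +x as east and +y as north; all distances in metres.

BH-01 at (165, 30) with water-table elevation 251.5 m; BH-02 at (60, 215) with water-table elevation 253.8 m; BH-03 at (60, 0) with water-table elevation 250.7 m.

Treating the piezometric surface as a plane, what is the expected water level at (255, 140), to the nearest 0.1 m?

253.4 m

Taking BH-01 as reference: BH-02−BH-01 = (-105, 185, +2.3); BH-03−BH-01 = (-105, -30, -0.8).
Solve a·Δx + b·Δy = Δh: det = (-105)·(-30) − (-105)·185 = 22575.
∂h/∂x = [(+2.3)·(-30) − (-0.8)·185] / 22575 = +0.003499
∂h/∂y = [(-105)·(-0.8) − (-105)·(+2.3)] / 22575 = +0.01442
h(255, 140) = 251.5 + (+0.003499)·(90) + (+0.01442)·(110) = 251.5 +0.315 +1.586 = 253.401 m.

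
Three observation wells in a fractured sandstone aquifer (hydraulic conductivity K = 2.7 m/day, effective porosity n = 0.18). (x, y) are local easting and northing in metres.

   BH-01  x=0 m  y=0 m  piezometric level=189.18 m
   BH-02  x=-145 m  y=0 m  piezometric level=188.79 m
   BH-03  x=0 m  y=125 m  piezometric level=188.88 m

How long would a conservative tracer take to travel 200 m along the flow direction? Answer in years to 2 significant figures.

∂h/∂x = (188.79 − 189.18) / (-145 − 0) = +0.002690
∂h/∂y = (188.88 − 189.18) / (125 − 0) = -0.002400
|∇h| = √(0.002690² + -0.002400²) = 0.003605
Seepage velocity v = K·i/n = 2.7 × 0.003605 / 0.18 = 0.05408 m/day.
t = 200 / 0.05408 = 3698 days = 10.1 years.

10 years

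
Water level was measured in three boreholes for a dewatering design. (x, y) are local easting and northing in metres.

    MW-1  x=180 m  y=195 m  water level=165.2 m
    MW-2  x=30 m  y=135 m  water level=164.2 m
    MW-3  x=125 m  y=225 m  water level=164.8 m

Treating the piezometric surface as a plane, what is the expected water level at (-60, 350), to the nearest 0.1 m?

Differences from MW-1: to MW-2 (Δx, Δy, Δh) = (-150, -60, -1.0); to MW-3 = (-55, 30, -0.4).
Determinant of the coordinate differences = (-150)·30 − (-55)·(-60) = -7800.
∂h/∂x = [(-1.0)·30 − (-0.4)·(-60)] / -7800 = +0.006923
∂h/∂y = [(-150)·(-0.4) − (-55)·(-1.0)] / -7800 = -0.0006410
h(-60, 350) = 165.2 + (+0.006923)·(-240) + (-0.0006410)·(155) = 165.2 -1.662 -0.099 = 163.439 m.

163.4 m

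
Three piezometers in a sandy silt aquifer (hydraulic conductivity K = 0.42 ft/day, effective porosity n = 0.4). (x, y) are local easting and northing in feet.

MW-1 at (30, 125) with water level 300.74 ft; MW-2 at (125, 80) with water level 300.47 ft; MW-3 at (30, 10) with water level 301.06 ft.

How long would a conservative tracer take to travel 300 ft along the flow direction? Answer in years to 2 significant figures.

160 years

Taking MW-1 as reference: MW-2−MW-1 = (95, -45, -0.27); MW-3−MW-1 = (0, -115, +0.32).
Solve a·Δx + b·Δy = Δh: det = 95·(-115) − 0·(-45) = -10925.
∂h/∂x = [(-0.27)·(-115) − (+0.32)·(-45)] / -10925 = -0.004160
∂h/∂y = [95·(+0.32) − 0·(-0.27)] / -10925 = -0.002783
|∇h| = √(-0.004160² + -0.002783²) = 0.005005
Seepage velocity v = K·i/n = 0.42 × 0.005005 / 0.4 = 0.005255 ft/day.
t = 300 / 0.005255 = 5.709e+04 days = 156 years.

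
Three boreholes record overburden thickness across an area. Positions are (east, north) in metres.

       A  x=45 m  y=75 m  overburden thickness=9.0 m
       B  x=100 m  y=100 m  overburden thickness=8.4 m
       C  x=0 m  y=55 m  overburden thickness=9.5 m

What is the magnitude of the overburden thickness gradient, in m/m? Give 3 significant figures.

0.0283 m/m

Taking A as reference: B−A = (55, 25, -0.6); C−A = (-45, -20, +0.5).
Solve a·Δx + b·Δy = Δd: det = 55·(-20) − (-45)·25 = 25.
∂d/∂x = [(-0.6)·(-20) − (+0.5)·25] / 25 = -0.02000
∂d/∂y = [55·(+0.5) − (-45)·(-0.6)] / 25 = +0.02000
|∇f| = √(-0.02000² + 0.02000²) = 0.02828 m/m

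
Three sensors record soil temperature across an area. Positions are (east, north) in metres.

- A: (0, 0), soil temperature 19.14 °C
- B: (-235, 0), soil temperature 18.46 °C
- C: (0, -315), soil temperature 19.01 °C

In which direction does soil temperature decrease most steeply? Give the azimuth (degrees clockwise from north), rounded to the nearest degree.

262°

∂T/∂x = (18.46 − 19.14) / (-235 − 0) = +0.002894
∂T/∂y = (19.01 − 19.14) / (-315 − 0) = +0.0004127
Steepest decrease is along −∇f: components (-0.002894 E, -0.0004127 N).
Azimuth = atan2(-0.002894, -0.0004127) = 261.9° ≈ 262°.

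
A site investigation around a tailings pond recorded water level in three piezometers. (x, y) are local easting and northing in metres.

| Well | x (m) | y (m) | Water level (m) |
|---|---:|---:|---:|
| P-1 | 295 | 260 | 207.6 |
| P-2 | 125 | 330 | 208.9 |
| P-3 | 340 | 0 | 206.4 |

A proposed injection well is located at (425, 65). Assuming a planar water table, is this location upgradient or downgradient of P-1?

downgradient

With h = a·x + b·y + c and P-1 as origin, the differences give:
  (-170)·a + 70·b = +1.3
  45·a + (-260)·b = -1.2
Eliminate b (×(-260) and ×70, subtract): 41050·a = -254.00 → a = ∂h/∂x = -0.006188
Back-substitute: b = ∂h/∂y = +0.003544.
Head at (425, 65) = 207.6 + (-0.006188)·(130) + (+0.003544)·(-195) = 206.10 m.
That is lower than the 207.6 m at P-1, so the point is downgradient.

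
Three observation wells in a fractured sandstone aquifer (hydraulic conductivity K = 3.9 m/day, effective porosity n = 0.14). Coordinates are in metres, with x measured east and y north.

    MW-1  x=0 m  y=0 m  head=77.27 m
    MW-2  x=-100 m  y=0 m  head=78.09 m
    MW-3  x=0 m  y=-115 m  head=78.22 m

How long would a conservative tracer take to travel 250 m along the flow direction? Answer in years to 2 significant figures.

∂h/∂x = (78.09 − 77.27) / (-100 − 0) = -0.008200
∂h/∂y = (78.22 − 77.27) / (-115 − 0) = -0.008261
|∇h| = √(-0.008200² + -0.008261²) = 0.01164
Seepage velocity v = K·i/n = 3.9 × 0.01164 / 0.14 = 0.3243 m/day.
t = 250 / 0.3243 = 770.9 days = 2.11 years.

2.1 years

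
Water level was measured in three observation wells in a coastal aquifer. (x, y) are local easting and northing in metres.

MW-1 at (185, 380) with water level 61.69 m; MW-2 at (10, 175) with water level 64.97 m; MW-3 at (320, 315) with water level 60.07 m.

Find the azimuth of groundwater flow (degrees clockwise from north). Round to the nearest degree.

With h = a·x + b·y + c and MW-1 as origin, the differences give:
  (-175)·a + (-205)·b = +3.28
  135·a + (-65)·b = -1.62
Eliminate b (×(-65) and ×(-205), subtract): 39050·a = -545.300 → a = ∂h/∂x = -0.01396
Back-substitute: b = ∂h/∂y = -0.004079.
Flow direction (−∇h) has components (+0.01396 E, +0.004079 N).
Azimuth = atan2(E, N) = atan2(+0.01396, +0.004079) = 73.7° ≈ 074°.

074°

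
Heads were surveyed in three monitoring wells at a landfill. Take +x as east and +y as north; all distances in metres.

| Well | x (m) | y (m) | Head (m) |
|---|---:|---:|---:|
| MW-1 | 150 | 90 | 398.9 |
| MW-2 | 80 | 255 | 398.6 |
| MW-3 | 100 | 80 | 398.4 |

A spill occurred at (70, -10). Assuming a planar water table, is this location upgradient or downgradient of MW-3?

Differences from MW-1: to MW-2 (Δx, Δy, Δh) = (-70, 165, -0.3); to MW-3 = (-50, -10, -0.5).
Solve a·Δx + b·Δy = Δh: det = (-70)·(-10) − (-50)·165 = 8950.
∂h/∂x = [(-0.3)·(-10) − (-0.5)·165] / 8950 = +0.009553
∂h/∂y = [(-70)·(-0.5) − (-50)·(-0.3)] / 8950 = +0.002235
Head at (70, -10) = 398.9 + (+0.009553)·(-80) + (+0.002235)·(-100) = 397.91 m.
That is lower than the 398.4 m at MW-3, so the point is downgradient.

downgradient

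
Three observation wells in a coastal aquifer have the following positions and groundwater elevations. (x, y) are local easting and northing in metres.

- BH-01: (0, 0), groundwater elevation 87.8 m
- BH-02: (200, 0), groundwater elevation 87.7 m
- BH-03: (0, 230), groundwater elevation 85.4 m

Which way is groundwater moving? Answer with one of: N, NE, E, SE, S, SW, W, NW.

∂h/∂x = (87.7 − 87.8) / (200 − 0) = -0.0005000
∂h/∂y = (85.4 − 87.8) / (230 − 0) = -0.01043
Flow = −∇h = (+0.0005000 east, +0.01043 north), which points north.

N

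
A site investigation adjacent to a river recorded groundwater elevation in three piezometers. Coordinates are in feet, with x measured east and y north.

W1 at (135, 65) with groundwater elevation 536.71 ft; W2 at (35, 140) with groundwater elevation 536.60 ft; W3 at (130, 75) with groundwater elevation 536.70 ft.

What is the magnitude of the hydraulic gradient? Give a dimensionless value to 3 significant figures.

With h = a·x + b·y + c and W1 as origin, the differences give:
  (-100)·a + 75·b = -0.11
  (-5)·a + 10·b = -0.01
Eliminate b (×10 and ×75, subtract): -625·a = -0.350 → a = ∂h/∂x = +0.0005600
Back-substitute: b = ∂h/∂y = -0.0007200.
|∇h| = √(0.0005600² + -0.0007200²) = 0.0009121

0.000912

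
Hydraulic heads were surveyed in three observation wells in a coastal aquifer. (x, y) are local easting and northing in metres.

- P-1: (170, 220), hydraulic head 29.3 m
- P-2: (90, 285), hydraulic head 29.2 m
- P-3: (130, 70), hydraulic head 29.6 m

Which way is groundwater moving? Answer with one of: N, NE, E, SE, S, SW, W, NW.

With h = a·x + b·y + c and P-1 as origin, the differences give:
  (-80)·a + 65·b = -0.1
  (-40)·a + (-150)·b = +0.3
Eliminate b (×(-150) and ×65, subtract): 14600·a = -4.50 → a = ∂h/∂x = -0.0003082
Back-substitute: b = ∂h/∂y = -0.001918.
Flow = −∇h = (+0.0003082 east, +0.001918 north), which points north.

N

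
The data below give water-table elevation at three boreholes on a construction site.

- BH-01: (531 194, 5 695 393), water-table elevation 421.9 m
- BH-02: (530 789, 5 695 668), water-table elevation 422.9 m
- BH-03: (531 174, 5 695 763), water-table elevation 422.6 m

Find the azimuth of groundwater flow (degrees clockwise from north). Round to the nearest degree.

Taking BH-01 as reference: BH-02−BH-01 = (-405, 275, +1.0); BH-03−BH-01 = (-20, 370, +0.7).
Determinant of the coordinate differences = (-405)·370 − (-20)·275 = -144350.
∂h/∂x = [(+1.0)·370 − (+0.7)·275] / -144350 = -0.001230
∂h/∂y = [(-405)·(+0.7) − (-20)·(+1.0)] / -144350 = +0.001825
Flow direction (−∇h) has components (+0.001230 E, -0.001825 N).
Azimuth = atan2(E, N) = atan2(+0.001230, -0.001825) = 146.0° ≈ 146°.

146°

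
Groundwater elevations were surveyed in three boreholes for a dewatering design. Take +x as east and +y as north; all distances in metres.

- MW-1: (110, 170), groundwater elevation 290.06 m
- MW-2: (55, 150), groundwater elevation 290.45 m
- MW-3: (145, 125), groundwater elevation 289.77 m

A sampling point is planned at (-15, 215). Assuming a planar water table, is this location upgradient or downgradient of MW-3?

upgradient

Differences from MW-1: to MW-2 (Δx, Δy, Δh) = (-55, -20, +0.39); to MW-3 = (35, -45, -0.29).
Determinant of the coordinate differences = (-55)·(-45) − 35·(-20) = 3175.
∂h/∂x = [(+0.39)·(-45) − (-0.29)·(-20)] / 3175 = -0.007354
∂h/∂y = [(-55)·(-0.29) − 35·(+0.39)] / 3175 = +0.0007244
Head at (-15, 215) = 290.06 + (-0.007354)·(-125) + (+0.0007244)·(45) = 291.01 m.
That is higher than the 289.77 m at MW-3, so the point is upgradient.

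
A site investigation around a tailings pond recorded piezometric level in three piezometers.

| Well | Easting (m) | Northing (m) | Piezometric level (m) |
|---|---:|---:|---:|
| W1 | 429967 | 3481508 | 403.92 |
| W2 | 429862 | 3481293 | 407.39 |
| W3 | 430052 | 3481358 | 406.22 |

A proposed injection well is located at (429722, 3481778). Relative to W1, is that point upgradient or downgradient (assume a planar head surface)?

With h = a·x + b·y + c and W1 as origin, the differences give:
  (-105)·a + (-215)·b = +3.47
  85·a + (-150)·b = +2.30
Eliminate b (×(-150) and ×(-215), subtract): 34025·a = -26.000 → a = ∂h/∂x = -0.0007641
Back-substitute: b = ∂h/∂y = -0.01577.
Head at (429722, 3481778) = 403.92 + (-0.0007641)·(-245) + (-0.01577)·(270) = 399.85 m.
That is lower than the 403.92 m at W1, so the point is downgradient.

downgradient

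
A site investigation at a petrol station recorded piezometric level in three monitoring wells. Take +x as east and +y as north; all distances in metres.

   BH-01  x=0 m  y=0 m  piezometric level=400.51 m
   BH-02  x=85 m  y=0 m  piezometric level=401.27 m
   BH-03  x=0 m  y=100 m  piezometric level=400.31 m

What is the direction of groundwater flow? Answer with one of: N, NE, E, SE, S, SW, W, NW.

∂h/∂x = (401.27 − 400.51) / (85 − 0) = +0.008941
∂h/∂y = (400.31 − 400.51) / (100 − 0) = -0.002000
Flow = −∇h = (-0.008941 east, +0.002000 north), which points west.

W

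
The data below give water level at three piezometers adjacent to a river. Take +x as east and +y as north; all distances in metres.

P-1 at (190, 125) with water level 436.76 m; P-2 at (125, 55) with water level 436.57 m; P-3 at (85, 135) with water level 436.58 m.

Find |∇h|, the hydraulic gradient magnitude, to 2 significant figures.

Three-point gradient (reference P-1): Δ to P-2 = (-65, -70, -0.19), Δ to P-3 = (-105, 10, -0.18).
∂h/∂x = +0.001813, ∂h/∂y = +0.001031 (det = -8000).
|∇h| = √(0.001813² + 0.001031²) = 0.002086

0.0021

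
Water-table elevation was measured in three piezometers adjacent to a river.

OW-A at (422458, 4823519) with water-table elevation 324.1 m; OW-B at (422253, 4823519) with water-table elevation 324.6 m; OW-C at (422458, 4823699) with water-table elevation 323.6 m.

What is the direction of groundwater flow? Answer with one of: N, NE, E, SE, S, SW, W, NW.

NE

∂h/∂x = (324.6 − 324.1) / (422253 − 422458) = -0.002439
∂h/∂y = (323.6 − 324.1) / (4823699 − 4823519) = -0.002778
Flow = −∇h = (+0.002439 east, +0.002778 north), which points northeast.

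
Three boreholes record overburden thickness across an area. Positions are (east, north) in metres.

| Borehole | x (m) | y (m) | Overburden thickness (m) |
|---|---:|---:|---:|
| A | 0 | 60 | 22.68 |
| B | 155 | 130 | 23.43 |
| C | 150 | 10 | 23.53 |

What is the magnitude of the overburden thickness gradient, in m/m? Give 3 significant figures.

0.00542 m/m

Differences from A: to B (Δx, Δy, Δh) = (155, 70, +0.75); to C = (150, -50, +0.85).
Determinant of the coordinate differences = 155·(-50) − 150·70 = -18250.
∂d/∂x = [(+0.75)·(-50) − (+0.85)·70] / -18250 = +0.005315
∂d/∂y = [155·(+0.85) − 150·(+0.75)] / -18250 = -0.001055
|∇f| = √(0.005315² + -0.001055²) = 0.005419 m/m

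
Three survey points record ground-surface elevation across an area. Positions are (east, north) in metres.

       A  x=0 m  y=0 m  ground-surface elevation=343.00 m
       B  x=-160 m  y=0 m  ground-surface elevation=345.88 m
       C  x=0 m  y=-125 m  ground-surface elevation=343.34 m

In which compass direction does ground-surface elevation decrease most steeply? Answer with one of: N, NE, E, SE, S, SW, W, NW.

E

∂z/∂x = (345.88 − 343.00) / (-160 − 0) = -0.01800
∂z/∂y = (343.34 − 343.00) / (-125 − 0) = -0.002720
Steepest decrease is along −∇f = (+0.01800 E, +0.002720 N) → east.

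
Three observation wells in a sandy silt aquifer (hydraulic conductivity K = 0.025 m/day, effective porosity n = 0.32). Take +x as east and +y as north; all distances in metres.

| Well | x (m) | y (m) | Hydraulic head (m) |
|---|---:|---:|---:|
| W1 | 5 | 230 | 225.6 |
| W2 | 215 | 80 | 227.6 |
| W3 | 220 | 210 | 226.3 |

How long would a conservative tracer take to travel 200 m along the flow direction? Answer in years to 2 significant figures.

680 years

With h = a·x + b·y + c and W1 as origin, the differences give:
  210·a + (-150)·b = +2.0
  215·a + (-20)·b = +0.7
Eliminate b (×(-20) and ×(-150), subtract): 28050·a = 65.00 → a = ∂h/∂x = +0.002317
Back-substitute: b = ∂h/∂y = -0.01009.
|∇h| = √(0.002317² + -0.01009²) = 0.01035
Seepage velocity v = K·i/n = 0.025 × 0.01035 / 0.32 = 0.0008086 m/day.
t = 200 / 0.0008086 = 2.473e+05 days = 677 years.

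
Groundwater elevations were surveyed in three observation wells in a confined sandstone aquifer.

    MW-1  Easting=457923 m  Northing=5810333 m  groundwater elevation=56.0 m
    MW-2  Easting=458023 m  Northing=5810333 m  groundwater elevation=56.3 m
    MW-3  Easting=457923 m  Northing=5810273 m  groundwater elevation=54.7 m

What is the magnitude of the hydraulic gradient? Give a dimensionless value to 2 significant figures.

0.022

∂h/∂x = (56.3 − 56.0) / (458023 − 457923) = +0.003000
∂h/∂y = (54.7 − 56.0) / (5810273 − 5810333) = +0.02167
|∇h| = √(0.003000² + 0.02167²) = 0.02188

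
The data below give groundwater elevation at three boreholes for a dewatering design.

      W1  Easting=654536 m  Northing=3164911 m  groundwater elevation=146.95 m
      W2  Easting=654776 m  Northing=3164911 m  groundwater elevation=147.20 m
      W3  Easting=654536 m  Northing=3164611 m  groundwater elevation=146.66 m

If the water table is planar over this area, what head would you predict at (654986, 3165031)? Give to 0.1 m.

147.5 m

∂h/∂x = (147.20 − 146.95) / (654776 − 654536) = +0.001042
∂h/∂y = (146.66 − 146.95) / (3164611 − 3164911) = +0.0009667
h(654986, 3165031) = 146.95 + (+0.001042)·(450) + (+0.0009667)·(120) = 146.95 +0.469 +0.116 = 147.535 m.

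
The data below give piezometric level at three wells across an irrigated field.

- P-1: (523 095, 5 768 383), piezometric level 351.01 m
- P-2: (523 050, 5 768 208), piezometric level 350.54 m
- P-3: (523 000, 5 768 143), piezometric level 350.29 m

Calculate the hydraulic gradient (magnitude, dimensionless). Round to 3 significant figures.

Taking P-1 as reference: P-2−P-1 = (-45, -175, -0.47); P-3−P-1 = (-95, -240, -0.72).
Solve a·Δx + b·Δy = Δh: det = (-45)·(-240) − (-95)·(-175) = -5825.
∂h/∂x = [(-0.47)·(-240) − (-0.72)·(-175)] / -5825 = +0.002266
∂h/∂y = [(-45)·(-0.72) − (-95)·(-0.47)] / -5825 = +0.002103
|∇h| = √(0.002266² + 0.002103²) = 0.003091

0.00309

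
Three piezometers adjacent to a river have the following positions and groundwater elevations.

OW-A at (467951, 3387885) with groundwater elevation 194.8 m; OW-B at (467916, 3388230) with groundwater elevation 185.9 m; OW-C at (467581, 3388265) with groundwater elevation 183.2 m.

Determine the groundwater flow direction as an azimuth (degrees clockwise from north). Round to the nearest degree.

Differences from OW-A: to OW-B (Δx, Δy, Δh) = (-35, 345, -8.9); to OW-C = (-370, 380, -11.6).
Determinant of the coordinate differences = (-35)·380 − (-370)·345 = 114350.
∂h/∂x = [(-8.9)·380 − (-11.6)·345] / 114350 = +0.005422
∂h/∂y = [(-35)·(-11.6) − (-370)·(-8.9)] / 114350 = -0.02525
Flow direction (−∇h) has components (-0.005422 E, +0.02525 N).
Azimuth = atan2(E, N) = atan2(-0.005422, +0.02525) = 347.9° ≈ 348°.

348°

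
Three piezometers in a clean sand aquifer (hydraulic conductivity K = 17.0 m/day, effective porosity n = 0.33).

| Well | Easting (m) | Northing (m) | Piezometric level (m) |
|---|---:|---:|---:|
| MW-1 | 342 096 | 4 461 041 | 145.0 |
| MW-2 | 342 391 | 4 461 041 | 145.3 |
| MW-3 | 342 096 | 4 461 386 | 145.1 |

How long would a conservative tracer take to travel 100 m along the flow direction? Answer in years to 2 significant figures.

∂h/∂x = (145.3 − 145.0) / (342391 − 342096) = +0.001017
∂h/∂y = (145.1 − 145.0) / (4461386 − 4461041) = +0.0002899
|∇h| = √(0.001017² + 0.0002899²) = 0.001058
Seepage velocity v = K·i/n = 17.0 × 0.001058 / 0.33 = 0.0545 m/day.
t = 100 / 0.0545 = 1835 days = 5.02 years.

5.0 years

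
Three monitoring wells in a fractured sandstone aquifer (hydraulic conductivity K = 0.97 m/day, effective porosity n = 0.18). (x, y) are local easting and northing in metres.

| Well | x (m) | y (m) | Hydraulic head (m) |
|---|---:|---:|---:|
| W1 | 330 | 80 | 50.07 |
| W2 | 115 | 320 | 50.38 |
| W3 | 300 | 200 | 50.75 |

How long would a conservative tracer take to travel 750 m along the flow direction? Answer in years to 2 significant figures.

Three-point gradient (reference W1): Δ to W2 = (-215, 240, +0.31), Δ to W3 = (-30, 120, +0.68).
∂h/∂x = +0.006774, ∂h/∂y = +0.007360 (det = -18600).
|∇h| = √(0.006774² + 0.007360²) = 0.01
Seepage velocity v = K·i/n = 0.97 × 0.01 / 0.18 = 0.05389 m/day.
t = 750 / 0.05389 = 1.392e+04 days = 38.1 years.

38 years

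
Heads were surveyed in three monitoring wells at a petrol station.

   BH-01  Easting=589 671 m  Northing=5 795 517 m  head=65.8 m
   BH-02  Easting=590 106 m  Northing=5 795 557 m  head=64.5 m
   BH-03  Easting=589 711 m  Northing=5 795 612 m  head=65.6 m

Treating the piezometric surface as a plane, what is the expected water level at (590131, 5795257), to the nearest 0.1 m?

Differences from BH-01: to BH-02 (Δx, Δy, Δh) = (435, 40, -1.3); to BH-03 = (40, 95, -0.2).
Solve a·Δx + b·Δy = Δh: det = 435·95 − 40·40 = 39725.
∂h/∂x = [(-1.3)·95 − (-0.2)·40] / 39725 = -0.002907
∂h/∂y = [435·(-0.2) − 40·(-1.3)] / 39725 = -0.0008811
h(590131, 5795257) = 65.8 + (-0.002907)·(460) + (-0.0008811)·(-260) = 65.8 -1.337 +0.229 = 64.692 m.

64.7 m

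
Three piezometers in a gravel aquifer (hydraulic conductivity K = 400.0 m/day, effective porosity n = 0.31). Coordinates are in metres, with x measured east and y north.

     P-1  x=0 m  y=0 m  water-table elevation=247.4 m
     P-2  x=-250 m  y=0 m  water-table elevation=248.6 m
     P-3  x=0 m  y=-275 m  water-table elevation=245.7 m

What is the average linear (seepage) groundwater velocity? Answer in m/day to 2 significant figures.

∂h/∂x = (248.6 − 247.4) / (-250 − 0) = -0.004800
∂h/∂y = (245.7 − 247.4) / (-275 − 0) = +0.006182
|∇h| = √(-0.004800² + 0.006182²) = 0.007827
Seepage velocity v = K·i/n = 400.0 × 0.007827 / 0.31 = 10.1 m/day.

10 m/day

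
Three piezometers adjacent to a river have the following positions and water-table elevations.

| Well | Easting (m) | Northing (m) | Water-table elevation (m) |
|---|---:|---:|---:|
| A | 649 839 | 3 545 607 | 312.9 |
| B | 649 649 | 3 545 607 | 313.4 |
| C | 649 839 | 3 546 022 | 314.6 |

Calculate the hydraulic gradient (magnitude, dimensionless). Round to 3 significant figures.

0.00487

∂h/∂x = (313.4 − 312.9) / (649649 − 649839) = -0.002632
∂h/∂y = (314.6 − 312.9) / (3546022 − 3545607) = +0.004096
|∇h| = √(-0.002632² + 0.004096²) = 0.004869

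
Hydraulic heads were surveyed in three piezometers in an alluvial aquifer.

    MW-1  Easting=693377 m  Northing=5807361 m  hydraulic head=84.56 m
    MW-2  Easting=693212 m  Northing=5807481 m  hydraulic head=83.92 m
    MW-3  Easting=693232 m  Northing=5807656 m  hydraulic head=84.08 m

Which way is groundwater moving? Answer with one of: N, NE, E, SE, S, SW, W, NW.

W

With h = a·x + b·y + c and MW-1 as origin, the differences give:
  (-165)·a + 120·b = -0.64
  (-145)·a + 295·b = -0.48
Eliminate b (×295 and ×120, subtract): -31275·a = -131.200 → a = ∂h/∂x = +0.004195
Back-substitute: b = ∂h/∂y = +0.0004349.
Flow = −∇h = (-0.004195 east, -0.0004349 north), which points west.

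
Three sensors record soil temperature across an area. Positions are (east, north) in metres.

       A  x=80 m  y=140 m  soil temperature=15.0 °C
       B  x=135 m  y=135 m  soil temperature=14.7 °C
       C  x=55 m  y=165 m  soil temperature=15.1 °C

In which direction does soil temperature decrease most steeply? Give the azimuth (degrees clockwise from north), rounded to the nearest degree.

074°

Taking A as reference: B−A = (55, -5, -0.3); C−A = (-25, 25, +0.1).
Determinant of the coordinate differences = 55·25 − (-25)·(-5) = 1250.
∂T/∂x = [(-0.3)·25 − (+0.1)·(-5)] / 1250 = -0.005600
∂T/∂y = [55·(+0.1) − (-25)·(-0.3)] / 1250 = -0.001600
Steepest decrease is along −∇f: components (+0.005600 E, +0.001600 N).
Azimuth = atan2(+0.005600, +0.001600) = 74.1° ≈ 074°.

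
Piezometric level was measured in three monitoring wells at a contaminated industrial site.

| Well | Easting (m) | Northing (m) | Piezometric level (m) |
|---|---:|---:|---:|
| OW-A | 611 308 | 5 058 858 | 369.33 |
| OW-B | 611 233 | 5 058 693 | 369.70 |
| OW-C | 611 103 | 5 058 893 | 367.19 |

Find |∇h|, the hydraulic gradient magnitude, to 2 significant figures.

0.011

Taking OW-A as reference: OW-B−OW-A = (-75, -165, +0.37); OW-C−OW-A = (-205, 35, -2.14).
Solve a·Δx + b·Δy = Δh: det = (-75)·35 − (-205)·(-165) = -36450.
∂h/∂x = [(+0.37)·35 − (-2.14)·(-165)] / -36450 = +0.009332
∂h/∂y = [(-75)·(-2.14) − (-205)·(+0.37)] / -36450 = -0.006484
|∇h| = √(0.009332² + -0.006484²) = 0.01136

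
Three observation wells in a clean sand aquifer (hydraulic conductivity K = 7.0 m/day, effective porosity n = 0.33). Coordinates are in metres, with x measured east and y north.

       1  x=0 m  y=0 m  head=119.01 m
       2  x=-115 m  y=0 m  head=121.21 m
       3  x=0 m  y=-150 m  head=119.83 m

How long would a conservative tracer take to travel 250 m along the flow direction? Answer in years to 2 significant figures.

1.6 years

∂h/∂x = (121.21 − 119.01) / (-115 − 0) = -0.01913
∂h/∂y = (119.83 − 119.01) / (-150 − 0) = -0.005467
|∇h| = √(-0.01913² + -0.005467²) = 0.0199
Seepage velocity v = K·i/n = 7.0 × 0.0199 / 0.33 = 0.4221 m/day.
t = 250 / 0.4221 = 592.3 days = 1.62 years.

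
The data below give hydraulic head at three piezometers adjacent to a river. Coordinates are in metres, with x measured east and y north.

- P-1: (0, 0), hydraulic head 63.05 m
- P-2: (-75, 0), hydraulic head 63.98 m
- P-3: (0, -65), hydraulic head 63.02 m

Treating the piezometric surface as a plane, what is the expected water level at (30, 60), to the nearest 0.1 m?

∂h/∂x = (63.98 − 63.05) / (-75 − 0) = -0.01240
∂h/∂y = (63.02 − 63.05) / (-65 − 0) = +0.0004615
h(30, 60) = 63.05 + (-0.01240)·(30) + (+0.0004615)·(60) = 63.05 -0.372 +0.028 = 62.706 m.

62.7 m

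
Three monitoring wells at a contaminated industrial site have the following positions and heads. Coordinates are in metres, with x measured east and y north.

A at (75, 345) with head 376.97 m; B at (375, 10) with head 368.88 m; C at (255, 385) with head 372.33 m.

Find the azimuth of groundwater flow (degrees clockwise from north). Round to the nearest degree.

092°

Differences from A: to B (Δx, Δy, Δh) = (300, -335, -8.09); to C = (180, 40, -4.64).
Solve a·Δx + b·Δy = Δh: det = 300·40 − 180·(-335) = 72300.
∂h/∂x = [(-8.09)·40 − (-4.64)·(-335)] / 72300 = -0.02598
∂h/∂y = [300·(-4.64) − 180·(-8.09)] / 72300 = +0.0008880
Flow direction (−∇h) has components (+0.02598 E, -0.0008880 N).
Azimuth = atan2(E, N) = atan2(+0.02598, -0.0008880) = 92.0° ≈ 092°.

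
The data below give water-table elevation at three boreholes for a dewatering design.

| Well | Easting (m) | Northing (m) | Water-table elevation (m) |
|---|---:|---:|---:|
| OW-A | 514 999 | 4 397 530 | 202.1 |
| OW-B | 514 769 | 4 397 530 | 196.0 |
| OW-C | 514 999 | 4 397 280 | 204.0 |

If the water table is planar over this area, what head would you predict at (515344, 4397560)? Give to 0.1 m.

211.0 m

∂h/∂x = (196.0 − 202.1) / (514769 − 514999) = +0.02652
∂h/∂y = (204.0 − 202.1) / (4397280 − 4397530) = -0.007600
h(515344, 4397560) = 202.1 + (+0.02652)·(345) + (-0.007600)·(30) = 202.1 +9.150 -0.228 = 211.022 m.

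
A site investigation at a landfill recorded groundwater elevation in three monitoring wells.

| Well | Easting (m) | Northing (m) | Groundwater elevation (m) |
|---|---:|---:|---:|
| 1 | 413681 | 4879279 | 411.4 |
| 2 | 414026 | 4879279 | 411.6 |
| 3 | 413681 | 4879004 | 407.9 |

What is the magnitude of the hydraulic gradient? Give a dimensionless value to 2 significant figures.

0.013

∂h/∂x = (411.6 − 411.4) / (414026 − 413681) = +0.0005797
∂h/∂y = (407.9 − 411.4) / (4879004 − 4879279) = +0.01273
|∇h| = √(0.0005797² + 0.01273²) = 0.01274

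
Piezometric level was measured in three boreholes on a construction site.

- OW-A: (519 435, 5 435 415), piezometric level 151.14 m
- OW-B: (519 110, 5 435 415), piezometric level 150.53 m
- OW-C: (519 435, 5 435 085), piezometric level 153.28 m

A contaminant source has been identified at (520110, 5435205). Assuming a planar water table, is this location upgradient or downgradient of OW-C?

upgradient

∂h/∂x = (150.53 − 151.14) / (519110 − 519435) = +0.001877
∂h/∂y = (153.28 − 151.14) / (5435085 − 5435415) = -0.006485
Head at (520110, 5435205) = 151.14 + (+0.001877)·(675) + (-0.006485)·(-210) = 153.77 m.
That is higher than the 153.28 m at OW-C, so the point is upgradient.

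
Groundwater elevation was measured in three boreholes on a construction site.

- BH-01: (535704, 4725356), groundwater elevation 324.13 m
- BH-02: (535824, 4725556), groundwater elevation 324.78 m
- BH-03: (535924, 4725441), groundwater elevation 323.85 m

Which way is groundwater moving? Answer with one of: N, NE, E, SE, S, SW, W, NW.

SE

Taking BH-01 as reference: BH-02−BH-01 = (120, 200, +0.65); BH-03−BH-01 = (220, 85, -0.28).
Determinant of the coordinate differences = 120·85 − 220·200 = -33800.
∂h/∂x = [(+0.65)·85 − (-0.28)·200] / -33800 = -0.003291
∂h/∂y = [120·(-0.28) − 220·(+0.65)] / -33800 = +0.005225
Flow = −∇h = (+0.003291 east, -0.005225 north), which points southeast.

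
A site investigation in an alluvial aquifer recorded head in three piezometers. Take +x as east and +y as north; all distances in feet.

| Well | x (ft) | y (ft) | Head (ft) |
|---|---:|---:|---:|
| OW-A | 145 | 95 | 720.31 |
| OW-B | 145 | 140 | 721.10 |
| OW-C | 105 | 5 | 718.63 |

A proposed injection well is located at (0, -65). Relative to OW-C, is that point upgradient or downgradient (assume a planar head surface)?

downgradient

With h = a·x + b·y + c and OW-A as origin, the differences give:
  0·a + 45·b = +0.79
  (-40)·a + (-90)·b = -1.68
Eliminate b (×(-90) and ×45, subtract): 1800·a = 4.500 → a = ∂h/∂x = +0.002500
Back-substitute: b = ∂h/∂y = +0.01756.
Head at (0, -65) = 720.31 + (+0.002500)·(-145) + (+0.01756)·(-160) = 717.14 ft.
That is lower than the 718.63 ft at OW-C, so the point is downgradient.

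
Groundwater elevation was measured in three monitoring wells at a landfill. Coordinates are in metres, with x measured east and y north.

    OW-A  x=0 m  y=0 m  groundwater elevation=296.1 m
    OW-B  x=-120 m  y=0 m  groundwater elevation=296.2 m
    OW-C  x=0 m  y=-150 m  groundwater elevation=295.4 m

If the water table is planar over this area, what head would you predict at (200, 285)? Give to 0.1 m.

297.3 m

∂h/∂x = (296.2 − 296.1) / (-120 − 0) = -0.0008333
∂h/∂y = (295.4 − 296.1) / (-150 − 0) = +0.004667
h(200, 285) = 296.1 + (-0.0008333)·(200) + (+0.004667)·(285) = 296.1 -0.167 +1.330 = 297.263 m.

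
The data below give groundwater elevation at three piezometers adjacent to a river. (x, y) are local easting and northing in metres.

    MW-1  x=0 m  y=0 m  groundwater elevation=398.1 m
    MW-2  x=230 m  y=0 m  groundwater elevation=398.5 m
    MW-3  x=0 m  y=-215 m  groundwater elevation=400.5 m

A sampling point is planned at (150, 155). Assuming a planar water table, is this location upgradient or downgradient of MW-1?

∂h/∂x = (398.5 − 398.1) / (230 − 0) = +0.001739
∂h/∂y = (400.5 − 398.1) / (-215 − 0) = -0.01116
Head at (150, 155) = 398.1 + (+0.001739)·(150) + (-0.01116)·(155) = 396.63 m.
That is lower than the 398.1 m at MW-1, so the point is downgradient.

downgradient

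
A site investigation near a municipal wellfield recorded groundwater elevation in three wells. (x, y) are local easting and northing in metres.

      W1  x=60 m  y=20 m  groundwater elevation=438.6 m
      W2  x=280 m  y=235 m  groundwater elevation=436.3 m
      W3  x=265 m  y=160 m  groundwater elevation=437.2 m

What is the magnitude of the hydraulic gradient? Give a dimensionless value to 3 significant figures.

0.0124

Differences from W1: to W2 (Δx, Δy, Δh) = (220, 215, -2.3); to W3 = (205, 140, -1.4).
Solve a·Δx + b·Δy = Δh: det = 220·140 − 205·215 = -13275.
∂h/∂x = [(-2.3)·140 − (-1.4)·215] / -13275 = +0.001582
∂h/∂y = [220·(-1.4) − 205·(-2.3)] / -13275 = -0.01232
|∇h| = √(0.001582² + -0.01232²) = 0.01242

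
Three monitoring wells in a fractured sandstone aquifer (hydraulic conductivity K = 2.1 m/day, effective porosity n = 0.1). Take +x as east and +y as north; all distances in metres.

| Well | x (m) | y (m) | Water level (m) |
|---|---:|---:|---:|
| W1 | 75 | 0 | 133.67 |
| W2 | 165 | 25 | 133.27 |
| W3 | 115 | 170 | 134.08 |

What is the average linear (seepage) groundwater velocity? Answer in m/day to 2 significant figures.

0.14 m/day

With h = a·x + b·y + c and W1 as origin, the differences give:
  90·a + 25·b = -0.40
  40·a + 170·b = +0.41
Eliminate b (×170 and ×25, subtract): 14300·a = -78.250 → a = ∂h/∂x = -0.005472
Back-substitute: b = ∂h/∂y = +0.003699.
|∇h| = √(-0.005472² + 0.003699²) = 0.006605
Seepage velocity v = K·i/n = 2.1 × 0.006605 / 0.1 = 0.1387 m/day.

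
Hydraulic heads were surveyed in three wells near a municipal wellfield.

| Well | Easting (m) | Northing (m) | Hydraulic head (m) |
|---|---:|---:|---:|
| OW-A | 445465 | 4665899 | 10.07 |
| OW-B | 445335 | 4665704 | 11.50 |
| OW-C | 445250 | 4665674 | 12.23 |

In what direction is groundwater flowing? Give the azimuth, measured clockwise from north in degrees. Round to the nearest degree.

Taking OW-A as reference: OW-B−OW-A = (-130, -195, +1.43); OW-C−OW-A = (-215, -225, +2.16).
Solve a·Δx + b·Δy = Δh: det = (-130)·(-225) − (-215)·(-195) = -12675.
∂h/∂x = [(+1.43)·(-225) − (+2.16)·(-195)] / -12675 = -0.007846
∂h/∂y = [(-130)·(+2.16) − (-215)·(+1.43)] / -12675 = -0.002103
Flow direction (−∇h) has components (+0.007846 E, +0.002103 N).
Azimuth = atan2(E, N) = atan2(+0.007846, +0.002103) = 75.0° ≈ 075°.

075°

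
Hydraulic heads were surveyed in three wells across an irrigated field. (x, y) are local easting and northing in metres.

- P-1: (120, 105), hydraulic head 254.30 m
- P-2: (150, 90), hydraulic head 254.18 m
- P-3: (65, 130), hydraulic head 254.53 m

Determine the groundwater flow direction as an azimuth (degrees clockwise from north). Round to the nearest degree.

056°

Three-point gradient (reference P-1): Δ to P-2 = (30, -15, -0.12), Δ to P-3 = (-55, 25, +0.23).
∂h/∂x = -0.006000, ∂h/∂y = -0.004000 (det = -75).
Flow direction (−∇h) has components (+0.006000 E, +0.004000 N).
Azimuth = atan2(E, N) = atan2(+0.006000, +0.004000) = 56.3° ≈ 056°.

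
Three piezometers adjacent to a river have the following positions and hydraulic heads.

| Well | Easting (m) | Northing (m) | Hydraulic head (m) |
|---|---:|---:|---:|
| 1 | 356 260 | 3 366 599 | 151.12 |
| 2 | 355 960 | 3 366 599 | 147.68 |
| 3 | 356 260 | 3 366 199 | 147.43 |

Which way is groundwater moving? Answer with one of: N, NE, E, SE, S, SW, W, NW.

∂h/∂x = (147.68 − 151.12) / (355960 − 356260) = +0.01147
∂h/∂y = (147.43 − 151.12) / (3366199 − 3366599) = +0.009225
Flow = −∇h = (-0.01147 east, -0.009225 north), which points southwest.

SW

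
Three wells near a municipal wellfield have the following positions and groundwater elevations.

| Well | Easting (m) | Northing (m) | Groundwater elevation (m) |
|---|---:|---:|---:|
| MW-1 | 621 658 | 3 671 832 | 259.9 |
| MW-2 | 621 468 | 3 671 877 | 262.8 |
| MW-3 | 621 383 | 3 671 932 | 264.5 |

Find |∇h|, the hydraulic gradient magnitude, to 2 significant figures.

0.017

With h = a·x + b·y + c and MW-1 as origin, the differences give:
  (-190)·a + 45·b = +2.9
  (-275)·a + 100·b = +4.6
Eliminate b (×100 and ×45, subtract): -6625·a = 83.00 → a = ∂h/∂x = -0.01253
Back-substitute: b = ∂h/∂y = +0.01155.
|∇h| = √(-0.01253² + 0.01155²) = 0.01704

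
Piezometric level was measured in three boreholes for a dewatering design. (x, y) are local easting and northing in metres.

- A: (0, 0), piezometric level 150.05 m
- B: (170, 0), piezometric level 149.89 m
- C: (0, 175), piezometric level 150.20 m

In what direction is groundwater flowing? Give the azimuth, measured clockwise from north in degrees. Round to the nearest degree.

132°

∂h/∂x = (149.89 − 150.05) / (170 − 0) = -0.0009412
∂h/∂y = (150.20 − 150.05) / (175 − 0) = +0.0008571
Flow direction (−∇h) has components (+0.0009412 E, -0.0008571 N).
Azimuth = atan2(E, N) = atan2(+0.0009412, -0.0008571) = 132.3° ≈ 132°.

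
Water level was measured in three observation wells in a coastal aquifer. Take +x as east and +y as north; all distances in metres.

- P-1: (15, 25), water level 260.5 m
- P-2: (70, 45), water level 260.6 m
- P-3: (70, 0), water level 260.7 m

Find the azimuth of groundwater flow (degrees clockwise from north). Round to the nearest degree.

310°

Taking P-1 as reference: P-2−P-1 = (55, 20, +0.1); P-3−P-1 = (55, -25, +0.2).
Determinant of the coordinate differences = 55·(-25) − 55·20 = -2475.
∂h/∂x = [(+0.1)·(-25) − (+0.2)·20] / -2475 = +0.002626
∂h/∂y = [55·(+0.2) − 55·(+0.1)] / -2475 = -0.002222
Flow direction (−∇h) has components (-0.002626 E, +0.002222 N).
Azimuth = atan2(E, N) = atan2(-0.002626, +0.002222) = 310.2° ≈ 310°.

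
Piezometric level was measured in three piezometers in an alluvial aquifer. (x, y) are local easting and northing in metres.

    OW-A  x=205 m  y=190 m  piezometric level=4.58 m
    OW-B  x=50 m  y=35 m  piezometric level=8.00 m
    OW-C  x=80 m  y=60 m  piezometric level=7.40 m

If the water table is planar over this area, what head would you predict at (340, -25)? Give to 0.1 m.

5.9 m

Differences from OW-A: to OW-B (Δx, Δy, Δh) = (-155, -155, +3.42); to OW-C = (-125, -130, +2.82).
Determinant of the coordinate differences = (-155)·(-130) − (-125)·(-155) = 775.
∂h/∂x = [(+3.42)·(-130) − (+2.82)·(-155)] / 775 = -0.009677
∂h/∂y = [(-155)·(+2.82) − (-125)·(+3.42)] / 775 = -0.01239
h(340, -25) = 4.58 + (-0.009677)·(135) + (-0.01239)·(-215) = 4.58 -1.306 +2.663 = 5.937 m.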